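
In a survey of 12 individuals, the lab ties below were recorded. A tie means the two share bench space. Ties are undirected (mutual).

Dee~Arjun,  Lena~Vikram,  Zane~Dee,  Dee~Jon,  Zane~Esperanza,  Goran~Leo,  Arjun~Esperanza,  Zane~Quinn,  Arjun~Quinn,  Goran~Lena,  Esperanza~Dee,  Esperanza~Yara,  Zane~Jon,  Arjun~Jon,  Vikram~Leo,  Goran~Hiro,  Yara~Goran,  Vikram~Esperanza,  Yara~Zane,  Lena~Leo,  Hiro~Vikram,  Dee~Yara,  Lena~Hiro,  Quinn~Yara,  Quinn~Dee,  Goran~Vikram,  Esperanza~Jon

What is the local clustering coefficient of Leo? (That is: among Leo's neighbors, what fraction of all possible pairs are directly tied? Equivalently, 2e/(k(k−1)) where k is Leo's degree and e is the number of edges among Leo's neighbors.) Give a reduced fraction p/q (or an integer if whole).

Leo's neighbors: Goran, Lena, and Vikram (k = 3).
Possible neighbor pairs: C(3,2) = 3. Edges among them: Goran–Lena, Goran–Vikram, Lena–Vikram → e = 3.
Clustering(Leo) = 3/3 = 1.

1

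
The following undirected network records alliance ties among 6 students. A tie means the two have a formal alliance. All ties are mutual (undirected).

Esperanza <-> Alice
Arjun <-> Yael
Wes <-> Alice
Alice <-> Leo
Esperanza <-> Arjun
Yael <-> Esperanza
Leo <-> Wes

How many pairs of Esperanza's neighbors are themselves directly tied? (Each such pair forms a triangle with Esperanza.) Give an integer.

Esperanza's neighbors: Alice, Arjun, and Yael.
Neighbor pairs that are themselves tied: Esperanza–Arjun–Yael. Each forms one triangle with Esperanza, for 1 in total.

1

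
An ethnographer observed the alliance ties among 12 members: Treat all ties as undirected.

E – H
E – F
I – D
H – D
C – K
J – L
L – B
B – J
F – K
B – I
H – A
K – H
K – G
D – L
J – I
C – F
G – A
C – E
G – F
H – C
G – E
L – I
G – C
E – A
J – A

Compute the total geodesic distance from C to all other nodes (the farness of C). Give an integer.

22

Distances from C: A:2, B:4, D:2, E:1, F:1, G:1, H:1, I:3, J:3, K:1, L:3.
Sum = 2 + 4 + 2 + 1 + 1 + 1 + 1 + 3 + 3 + 1 + 3 = 22.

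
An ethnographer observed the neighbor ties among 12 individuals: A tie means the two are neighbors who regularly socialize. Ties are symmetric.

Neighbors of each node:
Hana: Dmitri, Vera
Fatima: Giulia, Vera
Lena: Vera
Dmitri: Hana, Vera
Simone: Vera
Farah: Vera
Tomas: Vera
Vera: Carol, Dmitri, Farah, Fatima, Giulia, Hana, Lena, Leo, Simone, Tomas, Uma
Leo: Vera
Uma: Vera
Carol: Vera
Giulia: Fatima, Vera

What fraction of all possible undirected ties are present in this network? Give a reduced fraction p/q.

There are 13 edges and 12 nodes, so the maximum possible is C(12,2) = 66.
Density = 13/66.

13/66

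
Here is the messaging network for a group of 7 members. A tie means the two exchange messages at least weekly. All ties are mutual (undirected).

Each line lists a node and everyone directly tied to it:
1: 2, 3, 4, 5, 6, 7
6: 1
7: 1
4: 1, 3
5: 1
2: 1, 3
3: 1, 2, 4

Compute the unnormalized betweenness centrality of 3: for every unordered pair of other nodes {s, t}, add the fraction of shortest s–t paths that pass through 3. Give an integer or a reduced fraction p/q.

1/2

Pairs whose geodesics pass through 3 — 4–2: 1/2.
All other pairs contribute 0.
Summing the contributions gives betweenness(3) = 1/2.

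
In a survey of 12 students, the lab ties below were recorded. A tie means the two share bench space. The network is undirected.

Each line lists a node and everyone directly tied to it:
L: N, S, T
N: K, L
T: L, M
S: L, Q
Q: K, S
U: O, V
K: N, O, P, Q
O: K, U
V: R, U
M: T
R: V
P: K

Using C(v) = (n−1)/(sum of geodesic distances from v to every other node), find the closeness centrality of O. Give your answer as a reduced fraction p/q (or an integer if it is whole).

Distances from O: K:1, L:3, M:5, N:2, P:2, Q:2, R:3, S:3, T:4, U:1, V:2. Sum = 28.
n = 12, so closeness = 11/28.

11/28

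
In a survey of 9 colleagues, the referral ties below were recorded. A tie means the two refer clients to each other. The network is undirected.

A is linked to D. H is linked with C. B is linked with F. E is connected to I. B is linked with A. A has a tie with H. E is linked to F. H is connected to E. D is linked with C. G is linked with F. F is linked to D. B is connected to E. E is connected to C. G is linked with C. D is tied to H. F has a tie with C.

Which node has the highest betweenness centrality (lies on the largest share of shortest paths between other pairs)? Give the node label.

E

Unnormalized betweenness of each node: A:1, B:7/4, C:4, D:11/6, E:25/3, F:14/3, G:0, H:29/12, I:0.
E has the largest value, 25/3, making it the main broker — the node through which the most shortest paths run.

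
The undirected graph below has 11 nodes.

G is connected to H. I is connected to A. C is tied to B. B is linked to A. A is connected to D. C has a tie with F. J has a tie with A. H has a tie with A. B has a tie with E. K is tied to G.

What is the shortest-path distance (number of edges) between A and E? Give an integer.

One shortest route is A – B – E, which uses 2 edges, and A and E are not directly tied, so nothing shorter exists. So d(A,E) = 2.

2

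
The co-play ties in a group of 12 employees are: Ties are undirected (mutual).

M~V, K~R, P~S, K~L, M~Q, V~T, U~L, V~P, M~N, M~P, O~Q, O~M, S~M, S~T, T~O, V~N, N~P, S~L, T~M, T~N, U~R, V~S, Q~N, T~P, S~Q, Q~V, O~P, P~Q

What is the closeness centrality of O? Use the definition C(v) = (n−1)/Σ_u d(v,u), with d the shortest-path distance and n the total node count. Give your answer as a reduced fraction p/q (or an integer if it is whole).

Distances from O: K:4, L:3, M:1, N:2, P:1, Q:1, R:5, S:2, T:1, U:4, V:2. Sum = 26.
n = 12, so closeness = 11/26.

11/26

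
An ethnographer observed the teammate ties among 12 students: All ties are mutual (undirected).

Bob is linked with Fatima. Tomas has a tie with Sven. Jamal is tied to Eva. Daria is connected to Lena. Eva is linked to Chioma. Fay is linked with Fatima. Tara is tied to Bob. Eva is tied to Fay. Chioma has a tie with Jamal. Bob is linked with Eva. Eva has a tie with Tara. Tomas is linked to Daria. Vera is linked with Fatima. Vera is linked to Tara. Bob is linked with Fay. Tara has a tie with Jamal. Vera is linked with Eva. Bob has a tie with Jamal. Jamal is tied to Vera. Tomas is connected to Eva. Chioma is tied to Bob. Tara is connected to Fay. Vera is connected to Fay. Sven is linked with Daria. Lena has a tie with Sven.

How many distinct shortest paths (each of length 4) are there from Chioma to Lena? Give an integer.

2

The shortest distance is 4. The length-4 paths are: Chioma–Eva–Tomas–Daria–Lena; Chioma–Eva–Tomas–Sven–Lena.
That gives 2 distinct shortest paths.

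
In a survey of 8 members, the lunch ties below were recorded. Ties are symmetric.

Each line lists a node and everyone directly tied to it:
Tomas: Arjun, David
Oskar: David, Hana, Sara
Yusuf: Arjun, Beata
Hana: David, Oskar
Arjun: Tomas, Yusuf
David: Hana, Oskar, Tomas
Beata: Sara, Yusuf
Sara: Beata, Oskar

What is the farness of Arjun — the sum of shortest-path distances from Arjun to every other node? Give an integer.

Distances from Arjun: Beata:2, David:2, Hana:3, Oskar:3, Sara:3, Tomas:1, Yusuf:1.
Sum = 2 + 2 + 3 + 3 + 3 + 1 + 1 = 15.

15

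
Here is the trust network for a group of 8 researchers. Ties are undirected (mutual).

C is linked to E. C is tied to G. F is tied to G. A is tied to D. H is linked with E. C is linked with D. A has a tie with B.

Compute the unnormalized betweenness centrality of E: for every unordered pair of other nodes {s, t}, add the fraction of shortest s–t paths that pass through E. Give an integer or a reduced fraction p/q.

Pairs whose geodesics pass through E — G–H: 1; C–H: 1; B–H: 1; H–D: 1; H–A: 1; H–F: 1.
All other pairs contribute 0.
Summing the contributions gives betweenness(E) = 6.

6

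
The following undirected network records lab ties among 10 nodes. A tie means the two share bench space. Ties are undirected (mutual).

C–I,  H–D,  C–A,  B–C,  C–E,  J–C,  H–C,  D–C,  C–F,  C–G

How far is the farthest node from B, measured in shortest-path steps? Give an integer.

Distances from B: A:2, C:1, D:2, E:2, F:2, G:2, H:2, I:2, J:2.
The largest is 2 (to E, F, G, H, A, D, J, and I), so the eccentricity of B is 2.

2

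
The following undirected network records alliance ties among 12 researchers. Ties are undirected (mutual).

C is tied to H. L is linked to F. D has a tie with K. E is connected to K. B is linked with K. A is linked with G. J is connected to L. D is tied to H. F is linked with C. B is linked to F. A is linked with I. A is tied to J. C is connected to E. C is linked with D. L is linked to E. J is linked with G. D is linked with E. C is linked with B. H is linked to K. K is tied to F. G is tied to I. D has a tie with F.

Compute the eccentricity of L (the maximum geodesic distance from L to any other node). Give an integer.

Distances from L: A:2, B:2, C:2, D:2, E:1, F:1, G:2, H:3, I:3, J:1, K:2.
The largest is 3 (to I and H), so the eccentricity of L is 3.

3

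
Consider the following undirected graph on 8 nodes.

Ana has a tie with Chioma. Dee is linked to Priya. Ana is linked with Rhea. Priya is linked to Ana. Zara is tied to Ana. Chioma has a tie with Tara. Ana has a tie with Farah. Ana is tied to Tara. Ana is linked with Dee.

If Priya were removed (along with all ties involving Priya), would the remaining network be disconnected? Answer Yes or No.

No

Even without Priya, every remaining node can still reach every other (the residual graph is connected), so Priya is not a cut vertex.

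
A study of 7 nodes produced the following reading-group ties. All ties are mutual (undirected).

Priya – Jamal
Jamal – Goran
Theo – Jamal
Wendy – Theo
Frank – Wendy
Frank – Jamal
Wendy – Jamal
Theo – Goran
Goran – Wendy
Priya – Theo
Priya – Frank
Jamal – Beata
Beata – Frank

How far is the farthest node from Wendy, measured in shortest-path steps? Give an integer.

Distances from Wendy: Beata:2, Frank:1, Goran:1, Jamal:1, Priya:2, Theo:1.
The largest is 2 (to Priya and Beata), so the eccentricity of Wendy is 2.

2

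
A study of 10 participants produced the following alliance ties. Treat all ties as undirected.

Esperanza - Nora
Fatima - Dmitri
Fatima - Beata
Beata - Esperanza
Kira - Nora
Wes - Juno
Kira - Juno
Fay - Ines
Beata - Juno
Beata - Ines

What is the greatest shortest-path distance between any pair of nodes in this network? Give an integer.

4

Eccentricity of each node (its greatest distance to any other): Beata:2, Dmitri:4, Esperanza:3, Fatima:3, Fay:4, Ines:3, Juno:3, Kira:4, Nora:4, Wes:4.
The maximum eccentricity is 4, realized for instance by the pair Fay–Kira via Fay – Ines – Beata – Juno – Kira. So the diameter is 4.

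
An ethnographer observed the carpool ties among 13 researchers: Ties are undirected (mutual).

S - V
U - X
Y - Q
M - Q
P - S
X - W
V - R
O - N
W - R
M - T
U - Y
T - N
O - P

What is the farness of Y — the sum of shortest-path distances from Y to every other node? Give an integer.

Distances from Y: M:2, N:4, O:5, P:6, Q:1, R:4, S:6, T:3, U:1, V:5, W:3, X:2.
Sum = 2 + 4 + 5 + 6 + 1 + 4 + 6 + 3 + 1 + 5 + 3 + 2 = 42.

42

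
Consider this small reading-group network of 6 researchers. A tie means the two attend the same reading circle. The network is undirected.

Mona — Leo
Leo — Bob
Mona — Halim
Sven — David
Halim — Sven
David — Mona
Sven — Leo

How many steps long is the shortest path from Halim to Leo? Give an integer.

2

One shortest route is Halim – Mona – Leo, which uses 2 edges, and Halim and Leo are not directly tied, so nothing shorter exists. So d(Halim,Leo) = 2.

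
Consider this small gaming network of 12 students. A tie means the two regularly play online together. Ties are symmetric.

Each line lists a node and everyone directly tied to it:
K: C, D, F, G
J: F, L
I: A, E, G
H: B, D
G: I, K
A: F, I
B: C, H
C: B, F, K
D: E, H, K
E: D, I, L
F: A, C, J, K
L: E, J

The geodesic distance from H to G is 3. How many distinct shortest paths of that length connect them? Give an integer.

The shortest distance is 3, and the only length-3 path is H–D–K–G. So there is exactly 1 shortest path.

1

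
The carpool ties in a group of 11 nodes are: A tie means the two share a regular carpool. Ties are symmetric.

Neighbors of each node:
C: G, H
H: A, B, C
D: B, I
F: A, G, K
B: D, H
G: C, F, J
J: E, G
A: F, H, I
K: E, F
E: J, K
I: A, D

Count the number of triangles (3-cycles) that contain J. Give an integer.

J's neighbors are E and G, but none of them are tied to each other, so no triangle contains J.

0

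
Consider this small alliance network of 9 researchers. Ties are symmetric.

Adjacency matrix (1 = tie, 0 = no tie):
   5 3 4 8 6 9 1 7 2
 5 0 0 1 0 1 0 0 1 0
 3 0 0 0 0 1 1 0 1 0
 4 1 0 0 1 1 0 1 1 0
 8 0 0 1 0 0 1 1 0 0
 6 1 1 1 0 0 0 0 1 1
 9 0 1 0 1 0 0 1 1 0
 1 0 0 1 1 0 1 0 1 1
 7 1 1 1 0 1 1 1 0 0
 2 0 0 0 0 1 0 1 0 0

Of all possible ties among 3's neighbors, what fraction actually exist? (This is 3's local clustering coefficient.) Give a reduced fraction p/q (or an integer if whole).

3's neighbors: 6, 7, and 9 (k = 3).
Possible neighbor pairs: C(3,2) = 3. Edges among them: 6–7, 7–9 → e = 2.
Clustering(3) = 2/3.

2/3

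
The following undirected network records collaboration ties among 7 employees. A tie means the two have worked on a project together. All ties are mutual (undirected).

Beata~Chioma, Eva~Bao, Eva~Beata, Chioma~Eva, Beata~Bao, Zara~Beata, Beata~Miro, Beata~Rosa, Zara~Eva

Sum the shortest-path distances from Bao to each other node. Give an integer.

10

Distances from Bao: Beata:1, Chioma:2, Eva:1, Miro:2, Rosa:2, Zara:2.
Sum = 1 + 2 + 1 + 2 + 2 + 2 = 10.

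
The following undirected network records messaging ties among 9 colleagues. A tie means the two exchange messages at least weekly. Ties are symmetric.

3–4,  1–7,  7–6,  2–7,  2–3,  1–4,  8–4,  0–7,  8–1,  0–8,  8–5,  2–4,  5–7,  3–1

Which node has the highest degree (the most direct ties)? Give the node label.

Degrees — 0:2, 1:4, 2:3, 3:3, 4:4, 5:2, 6:1, 7:5, 8:4.
The maximum is 5, attained only by 7.

7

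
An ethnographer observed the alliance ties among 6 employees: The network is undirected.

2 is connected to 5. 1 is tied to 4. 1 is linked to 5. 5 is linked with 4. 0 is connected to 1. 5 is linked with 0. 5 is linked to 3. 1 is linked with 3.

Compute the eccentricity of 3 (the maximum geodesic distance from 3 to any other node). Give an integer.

2

Distances from 3: 0:2, 1:1, 2:2, 4:2, 5:1.
The largest is 2 (to 0, 4, and 2), so the eccentricity of 3 is 2.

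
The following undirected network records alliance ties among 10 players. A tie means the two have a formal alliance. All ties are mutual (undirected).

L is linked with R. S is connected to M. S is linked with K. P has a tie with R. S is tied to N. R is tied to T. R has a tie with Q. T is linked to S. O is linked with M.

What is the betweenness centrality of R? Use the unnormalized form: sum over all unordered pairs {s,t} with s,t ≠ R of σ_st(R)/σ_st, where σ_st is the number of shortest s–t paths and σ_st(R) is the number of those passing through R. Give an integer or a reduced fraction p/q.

21

Pairs whose geodesics pass through R — S–P: 1; S–Q: 1; S–L: 1; N–P: 1; N–Q: 1; N–L: 1; P–Q: 1; P–M: 1; P–T: 1; P–L: 1; P–O: 1; P–K: 1; Q–M: 1; Q–T: 1 … (+7 more pairs).
All other pairs contribute 0.
Summing the contributions gives betweenness(R) = 21.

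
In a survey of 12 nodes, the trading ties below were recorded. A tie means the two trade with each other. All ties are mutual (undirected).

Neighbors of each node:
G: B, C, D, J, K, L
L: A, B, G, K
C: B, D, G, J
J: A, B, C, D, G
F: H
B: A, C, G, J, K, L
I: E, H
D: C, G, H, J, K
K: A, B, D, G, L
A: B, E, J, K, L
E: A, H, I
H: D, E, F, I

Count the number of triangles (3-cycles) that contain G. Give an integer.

9

G's neighbors: B, C, D, J, K, and L.
Neighbor pairs that are themselves tied: G–B–C; G–B–J; G–B–K; G–B–L; G–C–D; G–C–J; G–D–J; G–D–K; G–K–L. Each forms one triangle with G, for 9 in total.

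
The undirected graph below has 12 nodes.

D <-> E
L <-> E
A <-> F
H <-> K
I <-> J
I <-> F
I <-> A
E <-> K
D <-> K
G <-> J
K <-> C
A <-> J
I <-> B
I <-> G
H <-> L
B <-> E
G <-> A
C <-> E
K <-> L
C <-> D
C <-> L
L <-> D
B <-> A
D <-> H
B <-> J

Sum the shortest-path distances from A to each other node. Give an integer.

23

Distances from A: B:1, C:3, D:3, E:2, F:1, G:1, H:4, I:1, J:1, K:3, L:3.
Sum = 1 + 3 + 3 + 2 + 1 + 1 + 4 + 1 + 1 + 3 + 3 = 23.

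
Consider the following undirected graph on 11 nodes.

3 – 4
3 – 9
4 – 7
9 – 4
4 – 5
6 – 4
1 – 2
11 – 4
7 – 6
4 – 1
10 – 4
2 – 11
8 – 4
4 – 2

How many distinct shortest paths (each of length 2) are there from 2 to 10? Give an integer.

The shortest distance is 2, and the only length-2 path is 2–4–10. So there is exactly 1 shortest path.

1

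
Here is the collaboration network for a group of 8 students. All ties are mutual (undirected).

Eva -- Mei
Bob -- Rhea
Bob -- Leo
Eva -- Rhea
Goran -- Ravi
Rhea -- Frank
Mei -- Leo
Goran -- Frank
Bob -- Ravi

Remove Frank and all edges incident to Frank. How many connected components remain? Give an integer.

1

Frank's neighbors (Goran and Rhea) remain reachable from one another through other ties, so the rest of the network stays in one piece.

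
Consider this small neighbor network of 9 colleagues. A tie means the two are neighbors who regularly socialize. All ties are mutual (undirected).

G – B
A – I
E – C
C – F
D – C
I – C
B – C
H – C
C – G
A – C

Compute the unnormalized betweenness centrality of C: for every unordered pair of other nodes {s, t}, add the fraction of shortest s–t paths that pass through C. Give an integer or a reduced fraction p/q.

26

Pairs whose geodesics pass through C — D–I: 1; D–B: 1; D–E: 1; D–H: 1; D–F: 1; D–G: 1; D–A: 1; I–B: 1; I–E: 1; I–H: 1; I–F: 1; I–G: 1; B–E: 1; B–H: 1 … (+12 more pairs).
All other pairs contribute 0.
Summing the contributions gives betweenness(C) = 26.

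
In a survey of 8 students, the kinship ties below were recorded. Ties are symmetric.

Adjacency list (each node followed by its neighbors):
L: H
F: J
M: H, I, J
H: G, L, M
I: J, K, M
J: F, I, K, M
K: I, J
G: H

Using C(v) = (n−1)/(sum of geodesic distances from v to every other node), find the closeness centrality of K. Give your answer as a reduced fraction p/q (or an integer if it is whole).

7/17

Distances from K: F:2, G:4, H:3, I:1, J:1, L:4, M:2. Sum = 17.
n = 8, so closeness = 7/17.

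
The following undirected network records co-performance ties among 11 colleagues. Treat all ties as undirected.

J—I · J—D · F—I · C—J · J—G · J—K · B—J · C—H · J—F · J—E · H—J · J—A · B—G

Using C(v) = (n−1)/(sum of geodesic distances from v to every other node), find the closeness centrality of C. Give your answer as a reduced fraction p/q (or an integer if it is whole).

Distances from C: A:2, B:2, D:2, E:2, F:2, G:2, H:1, I:2, J:1, K:2. Sum = 18.
n = 11, so closeness = 10/18 = 5/9.

5/9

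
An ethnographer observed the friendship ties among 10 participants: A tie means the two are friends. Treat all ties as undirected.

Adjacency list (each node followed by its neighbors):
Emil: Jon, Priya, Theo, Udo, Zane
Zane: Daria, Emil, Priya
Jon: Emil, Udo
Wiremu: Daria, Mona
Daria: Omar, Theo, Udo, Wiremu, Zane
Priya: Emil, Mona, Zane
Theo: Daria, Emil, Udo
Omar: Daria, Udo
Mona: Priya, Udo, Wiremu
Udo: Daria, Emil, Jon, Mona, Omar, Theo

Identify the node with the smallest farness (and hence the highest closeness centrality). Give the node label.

Udo

Farness (sum of distances to all others) for each node — Daria:13, Emil:14, Jon:17, Mona:15, Omar:17, Priya:16, Theo:15, Udo:12, Wiremu:18, Zane:15.
The smallest farness is 12, for Udo, so Udo has the highest closeness.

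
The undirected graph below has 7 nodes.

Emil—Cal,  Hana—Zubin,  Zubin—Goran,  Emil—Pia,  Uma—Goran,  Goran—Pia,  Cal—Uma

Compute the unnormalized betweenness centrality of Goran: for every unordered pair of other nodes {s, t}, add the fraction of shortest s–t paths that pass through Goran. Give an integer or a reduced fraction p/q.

Pairs whose geodesics pass through Goran — Hana–Uma: 1; Hana–Pia: 1; Hana–Emil: 1; Hana–Cal: 1; Uma–Pia: 1; Uma–Zubin: 1; Pia–Zubin: 1; Emil–Zubin: 1; Cal–Zubin: 1.
All other pairs contribute 0.
Summing the contributions gives betweenness(Goran) = 9.

9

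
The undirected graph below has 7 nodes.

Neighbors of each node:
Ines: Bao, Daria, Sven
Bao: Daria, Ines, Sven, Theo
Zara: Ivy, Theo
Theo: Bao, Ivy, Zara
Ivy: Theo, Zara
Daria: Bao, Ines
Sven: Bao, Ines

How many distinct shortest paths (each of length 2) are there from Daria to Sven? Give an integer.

The shortest distance is 2. The length-2 paths are: Daria–Bao–Sven; Daria–Ines–Sven.
That gives 2 distinct shortest paths.

2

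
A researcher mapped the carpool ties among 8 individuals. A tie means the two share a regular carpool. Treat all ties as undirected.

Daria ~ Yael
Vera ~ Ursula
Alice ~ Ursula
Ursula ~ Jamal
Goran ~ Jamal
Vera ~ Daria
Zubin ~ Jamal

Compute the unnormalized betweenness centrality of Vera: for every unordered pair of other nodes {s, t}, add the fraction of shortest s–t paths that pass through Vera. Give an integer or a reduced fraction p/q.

10

Pairs whose geodesics pass through Vera — Yael–Zubin: 1; Yael–Goran: 1; Yael–Jamal: 1; Yael–Alice: 1; Yael–Ursula: 1; Zubin–Daria: 1; Goran–Daria: 1; Jamal–Daria: 1; Alice–Daria: 1; Ursula–Daria: 1.
All other pairs contribute 0.
Summing the contributions gives betweenness(Vera) = 10.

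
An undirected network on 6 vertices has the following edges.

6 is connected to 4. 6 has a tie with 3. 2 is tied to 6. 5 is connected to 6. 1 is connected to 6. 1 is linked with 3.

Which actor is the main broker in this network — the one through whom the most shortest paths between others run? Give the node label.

6

Unnormalized betweenness of each node: 1:0, 2:0, 3:0, 4:0, 5:0, 6:9.
6 has the largest value, 9, making it the main broker — the node through which the most shortest paths run.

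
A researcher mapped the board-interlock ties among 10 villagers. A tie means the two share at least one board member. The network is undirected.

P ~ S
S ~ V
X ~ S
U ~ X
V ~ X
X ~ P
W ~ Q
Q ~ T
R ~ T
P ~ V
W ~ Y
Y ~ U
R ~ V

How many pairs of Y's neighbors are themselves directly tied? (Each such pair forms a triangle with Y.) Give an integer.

0

Y's neighbors are U and W, but none of them are tied to each other, so no triangle contains Y.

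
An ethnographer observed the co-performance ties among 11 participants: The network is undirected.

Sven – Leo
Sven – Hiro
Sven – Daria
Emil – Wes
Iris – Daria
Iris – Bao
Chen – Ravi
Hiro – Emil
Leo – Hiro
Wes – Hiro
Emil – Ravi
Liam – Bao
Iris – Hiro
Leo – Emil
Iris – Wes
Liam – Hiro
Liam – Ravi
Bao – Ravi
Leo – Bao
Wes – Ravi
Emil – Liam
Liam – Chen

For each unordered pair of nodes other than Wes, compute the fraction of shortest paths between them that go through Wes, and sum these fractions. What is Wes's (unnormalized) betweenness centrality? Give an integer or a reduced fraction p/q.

41/15

Pairs whose geodesics pass through Wes — Iris–Ravi: 1/2; Iris–Chen: 1/4; Iris–Emil: 1/2; Daria–Ravi: 1/2; Daria–Chen: 1/5; Daria–Emil: 1/4; Ravi–Hiro: 1/3; Ravi–Sven: 1/5.
All other pairs contribute 0.
Summing the contributions gives betweenness(Wes) = 41/15.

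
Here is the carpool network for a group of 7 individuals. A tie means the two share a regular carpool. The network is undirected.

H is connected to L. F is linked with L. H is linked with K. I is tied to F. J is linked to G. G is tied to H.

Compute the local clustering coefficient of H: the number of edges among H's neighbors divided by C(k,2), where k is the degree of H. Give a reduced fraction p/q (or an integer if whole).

0

H's neighbors: G, K, and L (k = 3).
Possible neighbor pairs: C(3,2) = 3. Edges among them: none → e = 0.
Clustering(H) = 0/3 = 0.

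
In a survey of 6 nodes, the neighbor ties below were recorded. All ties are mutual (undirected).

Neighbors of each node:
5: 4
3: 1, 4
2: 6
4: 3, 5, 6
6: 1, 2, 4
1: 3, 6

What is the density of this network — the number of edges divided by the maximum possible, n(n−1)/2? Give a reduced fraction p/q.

There are 6 edges and 6 nodes, so the maximum possible is C(6,2) = 15.
Density = 6/15 = 2/5.

2/5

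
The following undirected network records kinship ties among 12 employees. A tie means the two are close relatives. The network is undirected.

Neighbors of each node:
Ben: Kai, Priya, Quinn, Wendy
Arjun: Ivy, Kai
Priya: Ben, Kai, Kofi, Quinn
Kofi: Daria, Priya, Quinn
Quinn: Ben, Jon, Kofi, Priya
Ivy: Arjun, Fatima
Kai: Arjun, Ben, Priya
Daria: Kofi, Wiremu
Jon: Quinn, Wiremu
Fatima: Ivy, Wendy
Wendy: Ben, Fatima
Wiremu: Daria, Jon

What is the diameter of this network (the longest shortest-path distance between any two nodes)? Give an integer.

Eccentricity of each node (its greatest distance to any other): Arjun:5, Ben:3, Daria:5, Fatima:5, Ivy:6, Jon:5, Kai:4, Kofi:4, Priya:3, Quinn:4, Wendy:4, Wiremu:6.
The maximum eccentricity is 6, realized for instance by the pair Wiremu–Ivy via Wiremu – Jon – Quinn – Ben – Kai – Arjun – Ivy. So the diameter is 6.

6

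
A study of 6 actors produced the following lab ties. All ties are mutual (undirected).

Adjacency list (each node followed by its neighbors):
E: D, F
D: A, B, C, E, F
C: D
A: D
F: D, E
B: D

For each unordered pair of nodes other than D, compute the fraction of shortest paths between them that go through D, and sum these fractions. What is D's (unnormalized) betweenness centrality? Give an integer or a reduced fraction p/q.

9

Pairs whose geodesics pass through D — A–B: 1; A–F: 1; A–C: 1; A–E: 1; B–F: 1; B–C: 1; B–E: 1; F–C: 1; C–E: 1.
All other pairs contribute 0.
Summing the contributions gives betweenness(D) = 9.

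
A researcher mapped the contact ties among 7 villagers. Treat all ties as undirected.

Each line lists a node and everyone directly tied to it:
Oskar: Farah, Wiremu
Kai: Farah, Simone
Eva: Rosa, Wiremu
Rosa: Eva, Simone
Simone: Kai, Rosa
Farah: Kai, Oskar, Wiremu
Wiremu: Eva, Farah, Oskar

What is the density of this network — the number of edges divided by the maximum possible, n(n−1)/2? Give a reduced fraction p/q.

There are 8 edges and 7 nodes, so the maximum possible is C(7,2) = 21.
Density = 8/21.

8/21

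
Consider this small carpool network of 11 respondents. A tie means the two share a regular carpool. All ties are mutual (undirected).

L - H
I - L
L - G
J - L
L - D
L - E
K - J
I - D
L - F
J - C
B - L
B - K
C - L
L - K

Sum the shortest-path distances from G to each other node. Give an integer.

19

Distances from G: B:2, C:2, D:2, E:2, F:2, H:2, I:2, J:2, K:2, L:1.
Sum = 2 + 2 + 2 + 2 + 2 + 2 + 2 + 2 + 2 + 1 = 19.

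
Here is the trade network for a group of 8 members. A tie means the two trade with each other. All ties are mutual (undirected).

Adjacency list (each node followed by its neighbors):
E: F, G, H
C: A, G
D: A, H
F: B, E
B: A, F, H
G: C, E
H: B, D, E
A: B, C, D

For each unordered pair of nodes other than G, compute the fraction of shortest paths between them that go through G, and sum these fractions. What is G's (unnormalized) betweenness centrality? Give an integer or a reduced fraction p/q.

Pairs whose geodesics pass through G — C–E: 1; C–F: 1/2; C–H: 1/3; E–A: 1/4.
All other pairs contribute 0.
Summing the contributions gives betweenness(G) = 25/12.

25/12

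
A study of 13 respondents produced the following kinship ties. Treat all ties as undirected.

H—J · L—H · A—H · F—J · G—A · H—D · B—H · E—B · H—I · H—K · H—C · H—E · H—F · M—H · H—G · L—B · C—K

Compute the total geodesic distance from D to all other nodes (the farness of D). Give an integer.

23

Distances from D: A:2, B:2, C:2, E:2, F:2, G:2, H:1, I:2, J:2, K:2, L:2, M:2.
Sum = 2 + 2 + 2 + 2 + 2 + 2 + 1 + 2 + 2 + 2 + 2 + 2 = 23.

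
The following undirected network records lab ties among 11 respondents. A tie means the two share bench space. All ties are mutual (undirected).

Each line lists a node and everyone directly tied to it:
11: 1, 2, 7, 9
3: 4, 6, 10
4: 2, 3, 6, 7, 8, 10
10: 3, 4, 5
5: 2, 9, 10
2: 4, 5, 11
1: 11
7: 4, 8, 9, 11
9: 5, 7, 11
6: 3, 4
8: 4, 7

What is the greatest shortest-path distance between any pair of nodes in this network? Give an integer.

4

Eccentricity of each node (its greatest distance to any other): 1:4, 2:2, 3:4, 4:3, 5:3, 6:4, 7:2, 8:3, 9:3, 10:4, 11:3.
The maximum eccentricity is 4, realized for instance by the pair 10–1 via 10 – 5 – 2 – 11 – 1. So the diameter is 4.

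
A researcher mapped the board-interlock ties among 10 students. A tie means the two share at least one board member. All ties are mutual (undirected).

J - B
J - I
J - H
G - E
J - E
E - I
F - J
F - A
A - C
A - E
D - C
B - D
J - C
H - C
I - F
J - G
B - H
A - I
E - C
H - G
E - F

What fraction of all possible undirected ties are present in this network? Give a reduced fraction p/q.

7/15

There are 21 edges and 10 nodes, so the maximum possible is C(10,2) = 45.
Density = 21/45 = 7/15.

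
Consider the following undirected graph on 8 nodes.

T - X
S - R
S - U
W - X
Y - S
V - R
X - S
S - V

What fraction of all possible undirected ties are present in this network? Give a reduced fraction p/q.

2/7

There are 8 edges and 8 nodes, so the maximum possible is C(8,2) = 28.
Density = 8/28 = 2/7.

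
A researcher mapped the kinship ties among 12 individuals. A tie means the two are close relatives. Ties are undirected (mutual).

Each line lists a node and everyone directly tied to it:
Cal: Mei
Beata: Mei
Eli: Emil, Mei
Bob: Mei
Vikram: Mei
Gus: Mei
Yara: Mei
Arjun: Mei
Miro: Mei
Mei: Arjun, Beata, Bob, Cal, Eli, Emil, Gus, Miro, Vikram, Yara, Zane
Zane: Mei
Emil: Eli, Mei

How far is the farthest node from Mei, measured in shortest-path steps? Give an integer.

1

Distances from Mei: Arjun:1, Beata:1, Bob:1, Cal:1, Eli:1, Emil:1, Gus:1, Miro:1, Vikram:1, Yara:1, Zane:1.
The largest is 1 (to Miro, Yara, Emil, Gus, Zane, Vikram, Eli, Cal, Beata, Bob, and Arjun), so the eccentricity of Mei is 1.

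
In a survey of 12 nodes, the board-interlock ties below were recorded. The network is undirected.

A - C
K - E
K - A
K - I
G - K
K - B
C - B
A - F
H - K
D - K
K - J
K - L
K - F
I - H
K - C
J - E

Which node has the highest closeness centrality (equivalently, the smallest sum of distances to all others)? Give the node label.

K

Farness (sum of distances to all others) for each node — A:19, B:20, C:19, D:21, E:20, F:20, G:21, H:20, I:20, J:20, K:11, L:21.
The smallest farness is 11, for K, so K has the highest closeness.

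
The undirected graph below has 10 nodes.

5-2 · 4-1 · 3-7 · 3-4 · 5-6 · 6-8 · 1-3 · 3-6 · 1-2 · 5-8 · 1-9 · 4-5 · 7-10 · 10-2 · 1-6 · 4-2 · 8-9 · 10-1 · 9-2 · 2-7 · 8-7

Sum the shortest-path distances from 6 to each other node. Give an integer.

Distances from 6: 1:1, 2:2, 3:1, 4:2, 5:1, 7:2, 8:1, 9:2, 10:2.
Sum = 1 + 2 + 1 + 2 + 1 + 2 + 1 + 2 + 2 = 14.

14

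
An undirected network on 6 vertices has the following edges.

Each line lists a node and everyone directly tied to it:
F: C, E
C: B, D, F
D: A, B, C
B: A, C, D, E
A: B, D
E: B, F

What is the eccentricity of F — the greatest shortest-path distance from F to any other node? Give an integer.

3

Distances from F: A:3, B:2, C:1, D:2, E:1.
The largest is 3 (to A), so the eccentricity of F is 3.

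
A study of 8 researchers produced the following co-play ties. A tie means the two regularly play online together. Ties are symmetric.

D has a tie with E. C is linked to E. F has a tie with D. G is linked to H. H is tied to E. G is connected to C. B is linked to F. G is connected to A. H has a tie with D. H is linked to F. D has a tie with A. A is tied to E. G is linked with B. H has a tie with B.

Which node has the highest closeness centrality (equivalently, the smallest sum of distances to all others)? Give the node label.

H

Farness (sum of distances to all others) for each node — A:11, B:11, C:13, D:10, E:10, F:12, G:10, H:9.
The smallest farness is 9, for H, so H has the highest closeness.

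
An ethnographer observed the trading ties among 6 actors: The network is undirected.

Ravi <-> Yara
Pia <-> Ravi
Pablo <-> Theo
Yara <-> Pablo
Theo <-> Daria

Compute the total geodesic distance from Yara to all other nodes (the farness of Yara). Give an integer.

9

Distances from Yara: Daria:3, Pablo:1, Pia:2, Ravi:1, Theo:2.
Sum = 3 + 1 + 2 + 1 + 2 = 9.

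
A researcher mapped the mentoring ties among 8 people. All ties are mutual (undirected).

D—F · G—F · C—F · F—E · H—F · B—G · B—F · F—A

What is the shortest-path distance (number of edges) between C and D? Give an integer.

2

One shortest route is C – F – D, which uses 2 edges, and C and D are not directly tied, so nothing shorter exists. So d(C,D) = 2.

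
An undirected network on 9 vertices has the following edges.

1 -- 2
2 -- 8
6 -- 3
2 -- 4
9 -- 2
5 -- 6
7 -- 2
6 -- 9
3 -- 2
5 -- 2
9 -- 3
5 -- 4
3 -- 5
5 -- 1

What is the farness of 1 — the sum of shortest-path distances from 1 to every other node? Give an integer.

14

Distances from 1: 2:1, 3:2, 4:2, 5:1, 6:2, 7:2, 8:2, 9:2.
Sum = 1 + 2 + 2 + 1 + 2 + 2 + 2 + 2 = 14.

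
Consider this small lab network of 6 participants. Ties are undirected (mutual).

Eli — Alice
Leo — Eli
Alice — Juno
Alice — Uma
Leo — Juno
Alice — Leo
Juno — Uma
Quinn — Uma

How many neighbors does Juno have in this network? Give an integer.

3

Juno is directly tied to Alice, Leo, and Uma. That is 3 neighbors, so the degree of Juno is 3.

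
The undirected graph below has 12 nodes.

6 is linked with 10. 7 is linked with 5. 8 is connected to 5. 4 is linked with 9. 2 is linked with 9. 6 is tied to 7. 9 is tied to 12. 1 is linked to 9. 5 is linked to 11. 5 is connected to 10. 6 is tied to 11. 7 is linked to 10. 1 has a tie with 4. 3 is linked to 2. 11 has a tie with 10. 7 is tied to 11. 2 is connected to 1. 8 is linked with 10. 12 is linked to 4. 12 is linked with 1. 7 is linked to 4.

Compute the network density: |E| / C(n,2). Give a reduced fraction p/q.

There are 21 edges and 12 nodes, so the maximum possible is C(12,2) = 66.
Density = 21/66 = 7/22.

7/22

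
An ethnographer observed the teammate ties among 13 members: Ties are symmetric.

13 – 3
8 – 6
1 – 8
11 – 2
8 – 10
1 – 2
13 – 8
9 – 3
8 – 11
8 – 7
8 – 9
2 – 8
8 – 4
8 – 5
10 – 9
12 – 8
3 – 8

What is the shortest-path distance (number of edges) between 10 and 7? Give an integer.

One shortest route is 10 – 8 – 7, which uses 2 edges, and 10 and 7 are not directly tied, so nothing shorter exists. So d(10,7) = 2.

2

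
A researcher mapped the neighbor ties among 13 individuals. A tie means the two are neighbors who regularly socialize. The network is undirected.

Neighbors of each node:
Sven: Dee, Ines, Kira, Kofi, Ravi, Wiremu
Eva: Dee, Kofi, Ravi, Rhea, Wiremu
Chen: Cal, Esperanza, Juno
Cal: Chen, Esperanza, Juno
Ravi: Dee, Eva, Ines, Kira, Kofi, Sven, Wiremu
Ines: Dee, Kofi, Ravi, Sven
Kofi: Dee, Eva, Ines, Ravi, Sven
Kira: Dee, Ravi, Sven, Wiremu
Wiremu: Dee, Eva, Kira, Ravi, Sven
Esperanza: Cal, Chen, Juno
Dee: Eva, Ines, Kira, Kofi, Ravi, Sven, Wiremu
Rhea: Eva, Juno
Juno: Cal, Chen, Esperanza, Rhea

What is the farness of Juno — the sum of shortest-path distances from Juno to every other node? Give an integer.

Distances from Juno: Cal:1, Chen:1, Dee:3, Esperanza:1, Eva:2, Ines:4, Kira:4, Kofi:3, Ravi:3, Rhea:1, Sven:4, Wiremu:3.
Sum = 1 + 1 + 3 + 1 + 2 + 4 + 4 + 3 + 3 + 1 + 4 + 3 = 30.

30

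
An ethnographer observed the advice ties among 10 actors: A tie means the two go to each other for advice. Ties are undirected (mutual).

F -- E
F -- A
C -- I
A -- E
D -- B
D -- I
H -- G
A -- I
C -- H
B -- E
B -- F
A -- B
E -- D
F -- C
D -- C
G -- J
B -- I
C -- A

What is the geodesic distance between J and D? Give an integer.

One shortest route is J – G – H – C – D, which uses 4 edges, and at distance 3 from J we only reach {C}, which does not include D. So d(J,D) = 4.

4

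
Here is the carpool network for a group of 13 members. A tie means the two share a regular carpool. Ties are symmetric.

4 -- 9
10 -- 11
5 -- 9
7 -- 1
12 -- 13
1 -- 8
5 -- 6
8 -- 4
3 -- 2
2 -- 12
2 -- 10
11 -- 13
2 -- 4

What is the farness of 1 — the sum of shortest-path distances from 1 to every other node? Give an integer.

41

Distances from 1: 2:3, 3:4, 4:2, 5:4, 6:5, 7:1, 8:1, 9:3, 10:4, 11:5, 12:4, 13:5.
Sum = 3 + 4 + 2 + 4 + 5 + 1 + 1 + 3 + 4 + 5 + 4 + 5 = 41.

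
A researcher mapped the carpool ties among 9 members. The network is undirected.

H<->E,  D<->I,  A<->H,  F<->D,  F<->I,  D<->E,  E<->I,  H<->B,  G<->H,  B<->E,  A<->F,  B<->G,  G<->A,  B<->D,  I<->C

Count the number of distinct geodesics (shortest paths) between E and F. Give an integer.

The shortest distance is 2. The length-2 paths are: E–I–F; E–D–F.
That gives 2 distinct shortest paths.

2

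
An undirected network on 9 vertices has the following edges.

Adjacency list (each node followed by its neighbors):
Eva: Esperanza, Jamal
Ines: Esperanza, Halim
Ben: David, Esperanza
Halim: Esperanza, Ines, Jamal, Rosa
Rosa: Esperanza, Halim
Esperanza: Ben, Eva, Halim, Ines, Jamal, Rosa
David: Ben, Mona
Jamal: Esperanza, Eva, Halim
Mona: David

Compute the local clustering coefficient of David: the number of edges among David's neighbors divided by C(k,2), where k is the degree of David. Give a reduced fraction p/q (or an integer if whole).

David's neighbors: Ben and Mona (k = 2).
Possible neighbor pairs: C(2,2) = 1. Edges among them: none → e = 0.
Clustering(David) = 0/1.

0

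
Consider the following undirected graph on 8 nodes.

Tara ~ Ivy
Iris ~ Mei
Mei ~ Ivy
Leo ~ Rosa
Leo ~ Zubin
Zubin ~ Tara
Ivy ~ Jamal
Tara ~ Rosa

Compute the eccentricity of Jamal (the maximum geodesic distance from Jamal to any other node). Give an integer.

4

Distances from Jamal: Iris:3, Ivy:1, Leo:4, Mei:2, Rosa:3, Tara:2, Zubin:3.
The largest is 4 (to Leo), so the eccentricity of Jamal is 4.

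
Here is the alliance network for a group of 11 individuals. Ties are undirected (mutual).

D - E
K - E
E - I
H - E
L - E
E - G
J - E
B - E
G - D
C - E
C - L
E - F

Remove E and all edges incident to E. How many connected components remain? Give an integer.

Without E, the remaining ties split the others into: {I}; {C, L}; {B}; {D, G}; {K}; {F}; {H}; {J}.
That's 8 separate components.

8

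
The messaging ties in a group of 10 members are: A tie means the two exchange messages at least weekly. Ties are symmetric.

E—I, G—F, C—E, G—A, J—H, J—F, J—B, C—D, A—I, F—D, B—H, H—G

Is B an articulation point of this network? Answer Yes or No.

No

Even without B, every remaining node can still reach every other (the residual graph is connected), so B is not a cut vertex.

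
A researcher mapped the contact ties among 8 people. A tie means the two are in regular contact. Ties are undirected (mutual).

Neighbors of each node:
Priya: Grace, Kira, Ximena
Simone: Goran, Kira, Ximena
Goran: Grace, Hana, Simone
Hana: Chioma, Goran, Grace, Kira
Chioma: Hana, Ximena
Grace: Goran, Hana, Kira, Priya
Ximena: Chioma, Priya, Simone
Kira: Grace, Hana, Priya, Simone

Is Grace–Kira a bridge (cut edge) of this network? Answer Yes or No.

No

Even without that edge, Grace still reaches Kira via Grace – Hana – Kira, so the network stays connected. Not a bridge.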